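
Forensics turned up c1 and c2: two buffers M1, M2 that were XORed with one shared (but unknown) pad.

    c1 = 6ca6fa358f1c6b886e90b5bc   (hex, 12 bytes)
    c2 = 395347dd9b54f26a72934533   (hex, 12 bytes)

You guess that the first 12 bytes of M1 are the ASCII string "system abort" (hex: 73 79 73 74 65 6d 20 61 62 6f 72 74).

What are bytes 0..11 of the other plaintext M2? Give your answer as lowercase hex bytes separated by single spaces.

First, c1 ⊕ c2 = (M1 ⊕ K) ⊕ (M2 ⊕ K) = M1 ⊕ M2, so the key drops out. Then M2 = (M1 ⊕ M2) ⊕ M1 over the first 12 bytes.
byte 0: (6c ^ 39) ^ 73 = 55 ^ 73 = 26
byte 1: (a6 ^ 53) ^ 79 = f5 ^ 79 = 8c
byte 2: (fa ^ 47) ^ 73 = bd ^ 73 = ce
byte 3: (35 ^ dd) ^ 74 = e8 ^ 74 = 9c
byte 4: (8f ^ 9b) ^ 65 = 14 ^ 65 = 71
byte 5: (1c ^ 54) ^ 6d = 48 ^ 6d = 25
byte 6: (6b ^ f2) ^ 20 = 99 ^ 20 = b9
byte 7: (88 ^ 6a) ^ 61 = e2 ^ 61 = 83
byte 8: (6e ^ 72) ^ 62 = 1c ^ 62 = 7e
byte 9: (90 ^ 93) ^ 6f = 03 ^ 6f = 6c
byte 10: (b5 ^ 45) ^ 72 = f0 ^ 72 = 82
byte 11: (bc ^ 33) ^ 74 = 8f ^ 74 = fb

26 8c ce 9c 71 25 b9 83 7e 6c 82 fb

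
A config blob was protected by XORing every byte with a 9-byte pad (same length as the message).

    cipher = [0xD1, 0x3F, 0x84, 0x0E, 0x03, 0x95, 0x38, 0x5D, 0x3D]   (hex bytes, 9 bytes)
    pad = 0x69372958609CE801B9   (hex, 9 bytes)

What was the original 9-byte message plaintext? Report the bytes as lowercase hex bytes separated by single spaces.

byte 0: d1 ^ 69 = b8
byte 1: 3f ^ 37 = 08
byte 2: 84 ^ 29 = ad
byte 3: 0e ^ 58 = 56
byte 4: 03 ^ 60 = 63
byte 5: 95 ^ 9c = 09
byte 6: 38 ^ e8 = d0
byte 7: 5d ^ 01 = 5c
byte 8: 3d ^ b9 = 84

b8 08 ad 56 63 09 d0 5c 84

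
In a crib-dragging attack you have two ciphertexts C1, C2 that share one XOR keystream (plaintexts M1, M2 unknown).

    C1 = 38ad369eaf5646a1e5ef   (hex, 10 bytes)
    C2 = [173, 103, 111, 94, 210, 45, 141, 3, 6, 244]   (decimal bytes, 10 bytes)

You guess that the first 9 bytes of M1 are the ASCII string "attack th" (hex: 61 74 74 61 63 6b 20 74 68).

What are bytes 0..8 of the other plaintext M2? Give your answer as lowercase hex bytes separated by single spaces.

First, C1 ⊕ C2 = (M1 ⊕ K) ⊕ (M2 ⊕ K) = M1 ⊕ M2, so the key drops out. Then M2 = (M1 ⊕ M2) ⊕ M1 over the first 9 bytes.
byte 0: (38 ⊕ ad) ⊕ 61 = 95 ⊕ 61 = f4
byte 1: (ad ⊕ 67) ⊕ 74 = ca ⊕ 74 = be
byte 2: (36 ⊕ 6f) ⊕ 74 = 59 ⊕ 74 = 2d
byte 3: (9e ⊕ 5e) ⊕ 61 = c0 ⊕ 61 = a1
byte 4: (af ⊕ d2) ⊕ 63 = 7d ⊕ 63 = 1e
byte 5: (56 ⊕ 2d) ⊕ 6b = 7b ⊕ 6b = 10
byte 6: (46 ⊕ 8d) ⊕ 20 = cb ⊕ 20 = eb
byte 7: (a1 ⊕ 03) ⊕ 74 = a2 ⊕ 74 = d6
byte 8: (e5 ⊕ 06) ⊕ 68 = e3 ⊕ 68 = 8b

f4 be 2d a1 1e 10 eb d6 8b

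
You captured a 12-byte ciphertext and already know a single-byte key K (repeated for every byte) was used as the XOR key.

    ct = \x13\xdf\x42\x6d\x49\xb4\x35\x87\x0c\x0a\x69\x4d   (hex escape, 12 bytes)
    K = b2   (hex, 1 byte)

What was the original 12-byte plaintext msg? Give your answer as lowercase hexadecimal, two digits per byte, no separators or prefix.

The 1-byte key repeats, so the effective keystream is b2 b2 b2 b2 b2 b2 b2 b2 b2 b2 b2 b2.
byte 0: 13 xor b2 = a1
byte 1: df xor b2 = 6d
byte 2: 42 xor b2 = f0
byte 3: 6d xor b2 = df
byte 4: 49 xor b2 = fb
byte 5: b4 xor b2 = 06
byte 6: 35 xor b2 = 87
byte 7: 87 xor b2 = 35
byte 8: 0c xor b2 = be
byte 9: 0a xor b2 = b8
byte 10: 69 xor b2 = db
byte 11: 4d xor b2 = ff

a16df0dffb068735beb8dbff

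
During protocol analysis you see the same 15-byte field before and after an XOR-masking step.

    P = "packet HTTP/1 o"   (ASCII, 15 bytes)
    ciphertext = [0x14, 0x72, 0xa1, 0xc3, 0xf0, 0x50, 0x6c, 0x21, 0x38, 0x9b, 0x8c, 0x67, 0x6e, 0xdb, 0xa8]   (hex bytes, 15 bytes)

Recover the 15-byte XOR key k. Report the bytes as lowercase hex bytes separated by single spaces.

Since ciphertext = P ⊕ k, XORing both sides with P gives k = P ⊕ ciphertext.
70 XOR 14 = 64
61 XOR 72 = 13
63 XOR a1 = c2
6b XOR c3 = a8
65 XOR f0 = 95
74 XOR 50 = 24
20 XOR 6c = 4c
48 XOR 21 = 69
54 XOR 38 = 6c
54 XOR 9b = cf
50 XOR 8c = dc
2f XOR 67 = 48
31 XOR 6e = 5f
20 XOR db = fb
6f XOR a8 = c7

64 13 c2 a8 95 24 4c 69 6c cf dc 48 5f fb c7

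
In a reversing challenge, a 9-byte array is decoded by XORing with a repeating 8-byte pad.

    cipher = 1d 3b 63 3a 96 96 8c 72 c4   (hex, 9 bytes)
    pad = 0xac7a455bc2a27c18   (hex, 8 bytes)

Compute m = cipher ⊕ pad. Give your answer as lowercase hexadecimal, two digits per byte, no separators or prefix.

The 8-byte key repeats, so the effective keystream is ac 7a 45 5b c2 a2 7c 18 ac.
byte 0: 1d ⊕ ac = b1
byte 1: 3b ⊕ 7a = 41
byte 2: 63 ⊕ 45 = 26
byte 3: 3a ⊕ 5b = 61
byte 4: 96 ⊕ c2 = 54
byte 5: 96 ⊕ a2 = 34
byte 6: 8c ⊕ 7c = f0
byte 7: 72 ⊕ 18 = 6a
byte 8: c4 ⊕ ac = 68

b14126615434f06a68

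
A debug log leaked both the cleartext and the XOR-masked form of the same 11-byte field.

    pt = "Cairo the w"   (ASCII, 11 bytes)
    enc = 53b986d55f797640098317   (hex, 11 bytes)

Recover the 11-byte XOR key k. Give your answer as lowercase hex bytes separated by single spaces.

Since enc = pt ⊕ k, XORing both sides with pt gives k = pt ⊕ enc.
 67 ^  83 =  16
 97 ^ 185 = 216
105 ^ 134 = 239
114 ^ 213 = 167
111 ^  95 =  48
 32 ^ 121 =  89
116 ^ 118 =   2
104 ^  64 =  40
101 ^   9 = 108
 32 ^ 131 = 163
119 ^  23 =  96

10 d8 ef a7 30 59 02 28 6c a3 60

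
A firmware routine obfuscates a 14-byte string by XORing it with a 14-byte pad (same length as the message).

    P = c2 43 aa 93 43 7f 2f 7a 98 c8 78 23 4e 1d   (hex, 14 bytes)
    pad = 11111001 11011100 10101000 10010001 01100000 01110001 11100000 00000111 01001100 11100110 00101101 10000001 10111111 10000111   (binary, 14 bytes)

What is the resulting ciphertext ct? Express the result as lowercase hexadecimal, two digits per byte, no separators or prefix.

XOR is its own inverse, so applying the key byte-wise gives the result directly.
c2 xor f9 = 3b
43 xor dc = 9f
aa xor a8 = 02
93 xor 91 = 02
43 xor 60 = 23
7f xor 71 = 0e
2f xor e0 = cf
7a xor 07 = 7d
98 xor 4c = d4
c8 xor e6 = 2e
78 xor 2d = 55
23 xor 81 = a2
4e xor bf = f1
1d xor 87 = 9a

3b9f0202230ecf7dd42e55a2f19a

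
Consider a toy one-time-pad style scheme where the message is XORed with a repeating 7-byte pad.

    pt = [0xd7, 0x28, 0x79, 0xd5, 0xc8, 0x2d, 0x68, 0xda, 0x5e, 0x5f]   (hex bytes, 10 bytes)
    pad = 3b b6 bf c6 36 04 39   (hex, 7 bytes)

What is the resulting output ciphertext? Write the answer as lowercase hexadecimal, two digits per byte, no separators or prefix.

The 7-byte key repeats, so the effective keystream is 3b b6 bf c6 36 04 39 3b b6 bf.
byte 0: 11010111 xor 00111011 = 11101100
byte 1: 00101000 xor 10110110 = 10011110
byte 2: 01111001 xor 10111111 = 11000110
byte 3: 11010101 xor 11000110 = 00010011
byte 4: 11001000 xor 00110110 = 11111110
byte 5: 00101101 xor 00000100 = 00101001
byte 6: 01101000 xor 00111001 = 01010001
byte 7: 11011010 xor 00111011 = 11100001
byte 8: 01011110 xor 10110110 = 11101000
byte 9: 01011111 xor 10111111 = 11100000

ec9ec613fe2951e1e8e0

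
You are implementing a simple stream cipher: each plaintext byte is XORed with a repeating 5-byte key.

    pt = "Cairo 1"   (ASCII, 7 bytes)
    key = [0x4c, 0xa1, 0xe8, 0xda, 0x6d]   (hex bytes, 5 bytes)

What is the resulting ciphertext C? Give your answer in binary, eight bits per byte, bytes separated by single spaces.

00001111 11000000 10000001 10101000 00000010 01101100 10010000

The 5-byte key repeats, so the effective keystream is 4c a1 e8 da 6d 4c a1.
byte 0: 43 ^ 4c = 0f
byte 1: 61 ^ a1 = c0
byte 2: 69 ^ e8 = 81
byte 3: 72 ^ da = a8
byte 4: 6f ^ 6d = 02
byte 5: 20 ^ 4c = 6c
byte 6: 31 ^ a1 = 90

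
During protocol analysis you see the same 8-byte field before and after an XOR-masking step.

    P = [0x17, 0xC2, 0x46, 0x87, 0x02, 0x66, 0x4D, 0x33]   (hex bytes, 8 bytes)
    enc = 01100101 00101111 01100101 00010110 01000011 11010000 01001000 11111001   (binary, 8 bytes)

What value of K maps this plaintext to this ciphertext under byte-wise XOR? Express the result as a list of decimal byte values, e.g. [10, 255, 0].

[114, 237, 35, 145, 65, 182, 5, 202]

Since enc = P ⊕ K, XORing both sides with P gives K = P ⊕ enc.
00010111 ⊕ 01100101 = 01110010
11000010 ⊕ 00101111 = 11101101
01000110 ⊕ 01100101 = 00100011
10000111 ⊕ 00010110 = 10010001
00000010 ⊕ 01000011 = 01000001
01100110 ⊕ 11010000 = 10110110
01001101 ⊕ 01001000 = 00000101
00110011 ⊕ 11111001 = 11001010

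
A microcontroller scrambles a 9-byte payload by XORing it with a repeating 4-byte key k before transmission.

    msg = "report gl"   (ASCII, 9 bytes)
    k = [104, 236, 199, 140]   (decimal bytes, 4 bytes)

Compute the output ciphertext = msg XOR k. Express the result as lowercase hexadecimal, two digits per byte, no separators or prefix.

The 4-byte key repeats, so the effective keystream is 68 ec c7 8c 68 ec c7 8c 68.
byte 0: 72 ⊕ 68 = 1a
byte 1: 65 ⊕ ec = 89
byte 2: 70 ⊕ c7 = b7
byte 3: 6f ⊕ 8c = e3
byte 4: 72 ⊕ 68 = 1a
byte 5: 74 ⊕ ec = 98
byte 6: 20 ⊕ c7 = e7
byte 7: 67 ⊕ 8c = eb
byte 8: 6c ⊕ 68 = 04

1a89b7e31a98e7eb04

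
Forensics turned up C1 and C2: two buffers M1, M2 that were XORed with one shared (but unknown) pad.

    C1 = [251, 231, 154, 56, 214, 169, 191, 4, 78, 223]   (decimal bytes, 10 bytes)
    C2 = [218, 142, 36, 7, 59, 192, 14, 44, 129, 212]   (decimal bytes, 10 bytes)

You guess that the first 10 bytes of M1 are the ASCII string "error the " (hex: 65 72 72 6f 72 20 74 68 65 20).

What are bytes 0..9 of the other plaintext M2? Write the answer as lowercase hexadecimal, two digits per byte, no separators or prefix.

441bcc509f49c540aa2b

First, C1 ⊕ C2 = (M1 ⊕ K) ⊕ (M2 ⊕ K) = M1 ⊕ M2, so the key drops out. Then M2 = (M1 ⊕ M2) ⊕ M1 over the first 10 bytes.
byte 0: (fb ^ da) ^ 65 = 21 ^ 65 = 44
byte 1: (e7 ^ 8e) ^ 72 = 69 ^ 72 = 1b
byte 2: (9a ^ 24) ^ 72 = be ^ 72 = cc
byte 3: (38 ^ 07) ^ 6f = 3f ^ 6f = 50
byte 4: (d6 ^ 3b) ^ 72 = ed ^ 72 = 9f
byte 5: (a9 ^ c0) ^ 20 = 69 ^ 20 = 49
byte 6: (bf ^ 0e) ^ 74 = b1 ^ 74 = c5
byte 7: (04 ^ 2c) ^ 68 = 28 ^ 68 = 40
byte 8: (4e ^ 81) ^ 65 = cf ^ 65 = aa
byte 9: (df ^ d4) ^ 20 = 0b ^ 20 = 2b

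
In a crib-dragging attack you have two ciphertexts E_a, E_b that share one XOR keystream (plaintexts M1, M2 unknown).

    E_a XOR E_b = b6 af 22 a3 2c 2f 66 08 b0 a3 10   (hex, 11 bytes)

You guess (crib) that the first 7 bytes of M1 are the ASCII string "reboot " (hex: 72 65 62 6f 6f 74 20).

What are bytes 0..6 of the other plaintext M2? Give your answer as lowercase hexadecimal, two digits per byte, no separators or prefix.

c4ca40cc435b46

Since E_a ⊕ E_b = M1 ⊕ M2, XORing with the guessed M1 bytes yields the corresponding M2 bytes: M2 = (E_a ⊕ E_b) ⊕ M1.
10110110 ⊕ 01110010 = 11000100
10101111 ⊕ 01100101 = 11001010
00100010 ⊕ 01100010 = 01000000
10100011 ⊕ 01101111 = 11001100
00101100 ⊕ 01101111 = 01000011
00101111 ⊕ 01110100 = 01011011
01100110 ⊕ 00100000 = 01000110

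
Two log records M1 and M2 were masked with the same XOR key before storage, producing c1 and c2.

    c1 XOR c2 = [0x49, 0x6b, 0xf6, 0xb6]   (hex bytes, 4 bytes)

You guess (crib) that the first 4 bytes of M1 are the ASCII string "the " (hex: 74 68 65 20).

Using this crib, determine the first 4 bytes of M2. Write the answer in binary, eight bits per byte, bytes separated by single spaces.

Since c1 ⊕ c2 = M1 ⊕ M2, XORing with the guessed M1 bytes yields the corresponding M2 bytes: M2 = (c1 ⊕ c2) ⊕ M1.
49 xor 74 = 3d
6b xor 68 = 03
f6 xor 65 = 93
b6 xor 20 = 96

00111101 00000011 10010011 10010110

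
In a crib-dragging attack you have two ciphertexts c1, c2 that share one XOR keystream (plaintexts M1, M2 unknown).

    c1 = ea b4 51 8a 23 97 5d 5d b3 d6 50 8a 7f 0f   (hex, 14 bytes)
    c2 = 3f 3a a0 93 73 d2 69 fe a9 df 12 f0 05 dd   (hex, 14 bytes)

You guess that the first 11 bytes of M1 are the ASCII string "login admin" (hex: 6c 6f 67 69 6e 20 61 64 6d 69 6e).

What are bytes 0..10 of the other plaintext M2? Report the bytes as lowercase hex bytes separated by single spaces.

b9 e1 96 70 3e 65 55 c7 77 60 2c

First, c1 ⊕ c2 = (M1 ⊕ K) ⊕ (M2 ⊕ K) = M1 ⊕ M2, so the key drops out. Then M2 = (M1 ⊕ M2) ⊕ M1 over the first 11 bytes.
byte 0: (ea XOR 3f) XOR 6c = d5 XOR 6c = b9
byte 1: (b4 XOR 3a) XOR 6f = 8e XOR 6f = e1
byte 2: (51 XOR a0) XOR 67 = f1 XOR 67 = 96
byte 3: (8a XOR 93) XOR 69 = 19 XOR 69 = 70
byte 4: (23 XOR 73) XOR 6e = 50 XOR 6e = 3e
byte 5: (97 XOR d2) XOR 20 = 45 XOR 20 = 65
byte 6: (5d XOR 69) XOR 61 = 34 XOR 61 = 55
byte 7: (5d XOR fe) XOR 64 = a3 XOR 64 = c7
byte 8: (b3 XOR a9) XOR 6d = 1a XOR 6d = 77
byte 9: (d6 XOR df) XOR 69 = 09 XOR 69 = 60
byte 10: (50 XOR 12) XOR 6e = 42 XOR 6e = 2c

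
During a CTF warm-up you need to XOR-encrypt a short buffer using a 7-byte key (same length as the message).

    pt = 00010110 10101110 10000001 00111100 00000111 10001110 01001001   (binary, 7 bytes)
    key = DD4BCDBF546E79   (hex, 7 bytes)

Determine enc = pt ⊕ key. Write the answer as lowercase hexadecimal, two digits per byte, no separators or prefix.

cbe54c8353e030

 22 XOR 221 = 203
174 XOR  75 = 229
129 XOR 205 =  76
 60 XOR 191 = 131
  7 XOR  84 =  83
142 XOR 110 = 224
 73 XOR 121 =  48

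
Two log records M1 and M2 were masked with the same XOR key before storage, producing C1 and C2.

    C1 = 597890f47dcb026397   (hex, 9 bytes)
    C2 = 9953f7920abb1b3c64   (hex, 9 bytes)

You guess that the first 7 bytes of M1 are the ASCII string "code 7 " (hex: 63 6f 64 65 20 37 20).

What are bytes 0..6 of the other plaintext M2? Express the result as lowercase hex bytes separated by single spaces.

First, C1 ⊕ C2 = (M1 ⊕ K) ⊕ (M2 ⊕ K) = M1 ⊕ M2, so the key drops out. Then M2 = (M1 ⊕ M2) ⊕ M1 over the first 7 bytes.
byte 0: (59 ⊕ 99) ⊕ 63 = c0 ⊕ 63 = a3
byte 1: (78 ⊕ 53) ⊕ 6f = 2b ⊕ 6f = 44
byte 2: (90 ⊕ f7) ⊕ 64 = 67 ⊕ 64 = 03
byte 3: (f4 ⊕ 92) ⊕ 65 = 66 ⊕ 65 = 03
byte 4: (7d ⊕ 0a) ⊕ 20 = 77 ⊕ 20 = 57
byte 5: (cb ⊕ bb) ⊕ 37 = 70 ⊕ 37 = 47
byte 6: (02 ⊕ 1b) ⊕ 20 = 19 ⊕ 20 = 39

a3 44 03 03 57 47 39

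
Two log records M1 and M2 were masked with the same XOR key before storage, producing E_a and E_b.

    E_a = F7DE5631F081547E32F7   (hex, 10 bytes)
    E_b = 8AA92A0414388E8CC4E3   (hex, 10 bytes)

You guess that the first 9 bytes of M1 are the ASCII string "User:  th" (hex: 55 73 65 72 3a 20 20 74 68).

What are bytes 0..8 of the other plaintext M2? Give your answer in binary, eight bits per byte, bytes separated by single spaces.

First, E_a ⊕ E_b = (M1 ⊕ K) ⊕ (M2 ⊕ K) = M1 ⊕ M2, so the key drops out. Then M2 = (M1 ⊕ M2) ⊕ M1 over the first 9 bytes.
byte 0: (f7 XOR 8a) XOR 55 = 7d XOR 55 = 28
byte 1: (de XOR a9) XOR 73 = 77 XOR 73 = 04
byte 2: (56 XOR 2a) XOR 65 = 7c XOR 65 = 19
byte 3: (31 XOR 04) XOR 72 = 35 XOR 72 = 47
byte 4: (f0 XOR 14) XOR 3a = e4 XOR 3a = de
byte 5: (81 XOR 38) XOR 20 = b9 XOR 20 = 99
byte 6: (54 XOR 8e) XOR 20 = da XOR 20 = fa
byte 7: (7e XOR 8c) XOR 74 = f2 XOR 74 = 86
byte 8: (32 XOR c4) XOR 68 = f6 XOR 68 = 9e

00101000 00000100 00011001 01000111 11011110 10011001 11111010 10000110 10011110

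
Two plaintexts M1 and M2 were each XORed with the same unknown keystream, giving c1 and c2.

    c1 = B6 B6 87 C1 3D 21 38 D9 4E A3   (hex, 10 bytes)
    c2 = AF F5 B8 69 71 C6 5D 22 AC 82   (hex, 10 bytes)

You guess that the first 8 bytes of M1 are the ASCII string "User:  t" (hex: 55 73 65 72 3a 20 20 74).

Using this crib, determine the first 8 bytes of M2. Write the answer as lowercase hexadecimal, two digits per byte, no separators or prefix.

First, c1 ⊕ c2 = (M1 ⊕ K) ⊕ (M2 ⊕ K) = M1 ⊕ M2, so the key drops out. Then M2 = (M1 ⊕ M2) ⊕ M1 over the first 8 bytes.
byte 0: (b6 ^ af) ^ 55 = 19 ^ 55 = 4c
byte 1: (b6 ^ f5) ^ 73 = 43 ^ 73 = 30
byte 2: (87 ^ b8) ^ 65 = 3f ^ 65 = 5a
byte 3: (c1 ^ 69) ^ 72 = a8 ^ 72 = da
byte 4: (3d ^ 71) ^ 3a = 4c ^ 3a = 76
byte 5: (21 ^ c6) ^ 20 = e7 ^ 20 = c7
byte 6: (38 ^ 5d) ^ 20 = 65 ^ 20 = 45
byte 7: (d9 ^ 22) ^ 74 = fb ^ 74 = 8f

4c305ada76c7458f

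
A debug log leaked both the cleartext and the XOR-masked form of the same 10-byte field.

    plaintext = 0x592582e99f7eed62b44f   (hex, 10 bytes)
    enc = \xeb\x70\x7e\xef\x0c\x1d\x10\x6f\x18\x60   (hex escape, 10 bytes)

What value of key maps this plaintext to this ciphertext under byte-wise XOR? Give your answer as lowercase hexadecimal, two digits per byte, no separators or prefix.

b255fc069363fd0dac2f

Since enc = plaintext ⊕ key, XORing both sides with plaintext gives key = plaintext ⊕ enc.
59 ^ eb = b2
25 ^ 70 = 55
82 ^ 7e = fc
e9 ^ ef = 06
9f ^ 0c = 93
7e ^ 1d = 63
ed ^ 10 = fd
62 ^ 6f = 0d
b4 ^ 18 = ac
4f ^ 60 = 2f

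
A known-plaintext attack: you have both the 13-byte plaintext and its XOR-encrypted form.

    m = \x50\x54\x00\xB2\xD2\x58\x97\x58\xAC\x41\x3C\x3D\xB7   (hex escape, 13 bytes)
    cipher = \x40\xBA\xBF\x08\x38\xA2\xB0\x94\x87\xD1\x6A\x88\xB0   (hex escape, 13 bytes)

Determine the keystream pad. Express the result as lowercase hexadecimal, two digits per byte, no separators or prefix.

Since cipher = m ⊕ pad, XORing both sides with m gives pad = m ⊕ cipher.
byte 0: 50 ^ 40 = 10
byte 1: 54 ^ ba = ee
byte 2: 00 ^ bf = bf
byte 3: b2 ^ 08 = ba
byte 4: d2 ^ 38 = ea
byte 5: 58 ^ a2 = fa
byte 6: 97 ^ b0 = 27
byte 7: 58 ^ 94 = cc
byte 8: ac ^ 87 = 2b
byte 9: 41 ^ d1 = 90
byte 10: 3c ^ 6a = 56
byte 11: 3d ^ 88 = b5
byte 12: b7 ^ b0 = 07

10eebfbaeafa27cc2b9056b507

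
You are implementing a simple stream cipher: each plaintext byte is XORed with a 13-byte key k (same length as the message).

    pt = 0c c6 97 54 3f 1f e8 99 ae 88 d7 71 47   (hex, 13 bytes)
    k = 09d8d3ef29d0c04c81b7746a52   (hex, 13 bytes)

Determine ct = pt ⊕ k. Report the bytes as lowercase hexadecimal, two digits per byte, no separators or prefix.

 12 ^   9 =   5
198 ^ 216 =  30
151 ^ 211 =  68
 84 ^ 239 = 187
 63 ^  41 =  22
 31 ^ 208 = 207
232 ^ 192 =  40
153 ^  76 = 213
174 ^ 129 =  47
136 ^ 183 =  63
215 ^ 116 = 163
113 ^ 106 =  27
 71 ^  82 =  21

051e44bb16cf28d52f3fa31b15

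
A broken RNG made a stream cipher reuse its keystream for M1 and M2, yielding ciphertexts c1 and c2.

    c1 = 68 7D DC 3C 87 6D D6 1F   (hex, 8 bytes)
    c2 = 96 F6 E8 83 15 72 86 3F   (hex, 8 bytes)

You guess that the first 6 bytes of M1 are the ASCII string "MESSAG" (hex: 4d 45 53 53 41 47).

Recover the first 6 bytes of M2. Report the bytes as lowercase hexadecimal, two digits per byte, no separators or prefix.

First, c1 ⊕ c2 = (M1 ⊕ K) ⊕ (M2 ⊕ K) = M1 ⊕ M2, so the key drops out. Then M2 = (M1 ⊕ M2) ⊕ M1 over the first 6 bytes.
byte 0: (68 ^ 96) ^ 4d = fe ^ 4d = b3
byte 1: (7d ^ f6) ^ 45 = 8b ^ 45 = ce
byte 2: (dc ^ e8) ^ 53 = 34 ^ 53 = 67
byte 3: (3c ^ 83) ^ 53 = bf ^ 53 = ec
byte 4: (87 ^ 15) ^ 41 = 92 ^ 41 = d3
byte 5: (6d ^ 72) ^ 47 = 1f ^ 47 = 58

b3ce67ecd358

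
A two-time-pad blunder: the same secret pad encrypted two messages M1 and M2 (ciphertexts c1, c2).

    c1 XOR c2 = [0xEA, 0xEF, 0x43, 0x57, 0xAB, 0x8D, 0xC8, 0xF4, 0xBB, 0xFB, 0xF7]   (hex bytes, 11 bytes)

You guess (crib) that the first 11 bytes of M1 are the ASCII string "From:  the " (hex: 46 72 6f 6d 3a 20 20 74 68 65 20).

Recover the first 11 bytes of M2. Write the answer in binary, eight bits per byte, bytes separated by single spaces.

10101100 10011101 00101100 00111010 10010001 10101101 11101000 10000000 11010011 10011110 11010111

Since c1 ⊕ c2 = M1 ⊕ M2, XORing with the guessed M1 bytes yields the corresponding M2 bytes: M2 = (c1 ⊕ c2) ⊕ M1.
ea ⊕ 46 = ac
ef ⊕ 72 = 9d
43 ⊕ 6f = 2c
57 ⊕ 6d = 3a
ab ⊕ 3a = 91
8d ⊕ 20 = ad
c8 ⊕ 20 = e8
f4 ⊕ 74 = 80
bb ⊕ 68 = d3
fb ⊕ 65 = 9e
f7 ⊕ 20 = d7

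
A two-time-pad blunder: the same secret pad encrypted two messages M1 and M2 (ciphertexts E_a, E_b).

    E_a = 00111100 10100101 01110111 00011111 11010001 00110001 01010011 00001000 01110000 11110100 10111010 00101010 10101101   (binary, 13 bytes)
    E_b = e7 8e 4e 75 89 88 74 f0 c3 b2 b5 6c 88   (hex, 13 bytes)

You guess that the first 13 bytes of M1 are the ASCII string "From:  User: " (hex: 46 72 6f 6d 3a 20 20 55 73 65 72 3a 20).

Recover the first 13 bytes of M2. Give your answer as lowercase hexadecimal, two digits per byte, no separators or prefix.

9d595607629907adc0237d7c05

First, E_a ⊕ E_b = (M1 ⊕ K) ⊕ (M2 ⊕ K) = M1 ⊕ M2, so the key drops out. Then M2 = (M1 ⊕ M2) ⊕ M1 over the first 13 bytes.
byte 0: (3c XOR e7) XOR 46 = db XOR 46 = 9d
byte 1: (a5 XOR 8e) XOR 72 = 2b XOR 72 = 59
byte 2: (77 XOR 4e) XOR 6f = 39 XOR 6f = 56
byte 3: (1f XOR 75) XOR 6d = 6a XOR 6d = 07
byte 4: (d1 XOR 89) XOR 3a = 58 XOR 3a = 62
byte 5: (31 XOR 88) XOR 20 = b9 XOR 20 = 99
byte 6: (53 XOR 74) XOR 20 = 27 XOR 20 = 07
byte 7: (08 XOR f0) XOR 55 = f8 XOR 55 = ad
byte 8: (70 XOR c3) XOR 73 = b3 XOR 73 = c0
byte 9: (f4 XOR b2) XOR 65 = 46 XOR 65 = 23
byte 10: (ba XOR b5) XOR 72 = 0f XOR 72 = 7d
byte 11: (2a XOR 6c) XOR 3a = 46 XOR 3a = 7c
byte 12: (ad XOR 88) XOR 20 = 25 XOR 20 = 05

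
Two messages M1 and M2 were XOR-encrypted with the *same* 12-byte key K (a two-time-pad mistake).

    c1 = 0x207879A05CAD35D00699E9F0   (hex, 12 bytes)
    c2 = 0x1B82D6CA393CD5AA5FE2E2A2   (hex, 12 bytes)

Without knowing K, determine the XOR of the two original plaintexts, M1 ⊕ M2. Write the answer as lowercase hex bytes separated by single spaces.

3b fa af 6a 65 91 e0 7a 59 7b 0b 52

c1 ⊕ c2 = (M1 ⊕ K) ⊕ (M2 ⊕ K) = M1 ⊕ M2 — the shared key cancels under XOR.
byte 0:  32 xor  27 =  59
byte 1: 120 xor 130 = 250
byte 2: 121 xor 214 = 175
byte 3: 160 xor 202 = 106
byte 4:  92 xor  57 = 101
byte 5: 173 xor  60 = 145
byte 6:  53 xor 213 = 224
byte 7: 208 xor 170 = 122
byte 8:   6 xor  95 =  89
byte 9: 153 xor 226 = 123
byte 10: 233 xor 226 =  11
byte 11: 240 xor 162 =  82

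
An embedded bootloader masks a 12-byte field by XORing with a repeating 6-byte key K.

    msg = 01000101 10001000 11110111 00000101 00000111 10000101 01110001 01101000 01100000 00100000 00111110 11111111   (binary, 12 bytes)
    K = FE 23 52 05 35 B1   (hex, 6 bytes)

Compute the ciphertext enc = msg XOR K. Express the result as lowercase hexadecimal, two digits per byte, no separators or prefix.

The 6-byte key repeats, so the effective keystream is fe 23 52 05 35 b1 fe 23 52 05 35 b1.
byte 0:  69 XOR 254 = 187
byte 1: 136 XOR  35 = 171
byte 2: 247 XOR  82 = 165
byte 3:   5 XOR   5 =   0
byte 4:   7 XOR  53 =  50
byte 5: 133 XOR 177 =  52
byte 6: 113 XOR 254 = 143
byte 7: 104 XOR  35 =  75
byte 8:  96 XOR  82 =  50
byte 9:  32 XOR   5 =  37
byte 10:  62 XOR  53 =  11
byte 11: 255 XOR 177 =  78

bbaba50032348f4b32250b4e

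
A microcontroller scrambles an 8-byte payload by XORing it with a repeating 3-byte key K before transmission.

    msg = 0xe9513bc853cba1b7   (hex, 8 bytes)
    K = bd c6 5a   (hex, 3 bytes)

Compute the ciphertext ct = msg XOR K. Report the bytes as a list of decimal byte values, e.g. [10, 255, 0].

[84, 151, 97, 117, 149, 145, 28, 113]

The 3-byte key repeats, so the effective keystream is bd c6 5a bd c6 5a bd c6.
byte 0: e9 ^ bd = 54
byte 1: 51 ^ c6 = 97
byte 2: 3b ^ 5a = 61
byte 3: c8 ^ bd = 75
byte 4: 53 ^ c6 = 95
byte 5: cb ^ 5a = 91
byte 6: a1 ^ bd = 1c
byte 7: b7 ^ c6 = 71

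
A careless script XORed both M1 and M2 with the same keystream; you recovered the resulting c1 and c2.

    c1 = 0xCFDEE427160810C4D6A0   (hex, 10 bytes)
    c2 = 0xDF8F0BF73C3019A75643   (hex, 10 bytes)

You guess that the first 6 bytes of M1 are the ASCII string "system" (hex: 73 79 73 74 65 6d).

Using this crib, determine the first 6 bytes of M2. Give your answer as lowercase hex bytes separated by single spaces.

First, c1 ⊕ c2 = (M1 ⊕ K) ⊕ (M2 ⊕ K) = M1 ⊕ M2, so the key drops out. Then M2 = (M1 ⊕ M2) ⊕ M1 over the first 6 bytes.
byte 0: (cf xor df) xor 73 = 10 xor 73 = 63
byte 1: (de xor 8f) xor 79 = 51 xor 79 = 28
byte 2: (e4 xor 0b) xor 73 = ef xor 73 = 9c
byte 3: (27 xor f7) xor 74 = d0 xor 74 = a4
byte 4: (16 xor 3c) xor 65 = 2a xor 65 = 4f
byte 5: (08 xor 30) xor 6d = 38 xor 6d = 55

63 28 9c a4 4f 55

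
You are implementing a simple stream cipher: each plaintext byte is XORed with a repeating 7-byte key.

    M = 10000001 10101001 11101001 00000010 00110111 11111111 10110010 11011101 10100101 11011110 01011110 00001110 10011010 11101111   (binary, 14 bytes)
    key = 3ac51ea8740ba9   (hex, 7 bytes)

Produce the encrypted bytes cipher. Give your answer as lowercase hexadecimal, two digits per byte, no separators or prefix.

bb6cf7aa43f41be760c0f67a9146

The 7-byte key repeats, so the effective keystream is 3a c5 1e a8 74 0b a9 3a c5 1e a8 74 0b a9.
byte 0: 129 XOR  58 = 187
byte 1: 169 XOR 197 = 108
byte 2: 233 XOR  30 = 247
byte 3:   2 XOR 168 = 170
byte 4:  55 XOR 116 =  67
byte 5: 255 XOR  11 = 244
byte 6: 178 XOR 169 =  27
byte 7: 221 XOR  58 = 231
byte 8: 165 XOR 197 =  96
byte 9: 222 XOR  30 = 192
byte 10:  94 XOR 168 = 246
byte 11:  14 XOR 116 = 122
byte 12: 154 XOR  11 = 145
byte 13: 239 XOR 169 =  70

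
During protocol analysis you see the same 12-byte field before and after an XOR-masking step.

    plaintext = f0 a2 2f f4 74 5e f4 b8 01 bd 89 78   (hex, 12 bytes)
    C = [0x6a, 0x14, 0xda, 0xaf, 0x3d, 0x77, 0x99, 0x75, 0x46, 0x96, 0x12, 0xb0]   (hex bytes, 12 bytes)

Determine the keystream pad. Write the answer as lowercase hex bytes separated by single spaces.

9a b6 f5 5b 49 29 6d cd 47 2b 9b c8

Since C = plaintext ⊕ pad, XORing both sides with plaintext gives pad = plaintext ⊕ C.
240 XOR 106 = 154
162 XOR  20 = 182
 47 XOR 218 = 245
244 XOR 175 =  91
116 XOR  61 =  73
 94 XOR 119 =  41
244 XOR 153 = 109
184 XOR 117 = 205
  1 XOR  70 =  71
189 XOR 150 =  43
137 XOR  18 = 155
120 XOR 176 = 200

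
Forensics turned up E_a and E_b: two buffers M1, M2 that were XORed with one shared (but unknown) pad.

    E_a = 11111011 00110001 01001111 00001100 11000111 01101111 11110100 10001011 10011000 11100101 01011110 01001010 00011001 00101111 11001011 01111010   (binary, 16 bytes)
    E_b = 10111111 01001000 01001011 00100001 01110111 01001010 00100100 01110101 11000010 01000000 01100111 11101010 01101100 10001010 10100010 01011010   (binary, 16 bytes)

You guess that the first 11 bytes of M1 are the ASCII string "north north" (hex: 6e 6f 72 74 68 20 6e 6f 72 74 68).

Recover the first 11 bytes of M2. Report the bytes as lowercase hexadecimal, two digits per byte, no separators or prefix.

2a167659d805be9128d151

First, E_a ⊕ E_b = (M1 ⊕ K) ⊕ (M2 ⊕ K) = M1 ⊕ M2, so the key drops out. Then M2 = (M1 ⊕ M2) ⊕ M1 over the first 11 bytes.
byte 0: (fb ⊕ bf) ⊕ 6e = 44 ⊕ 6e = 2a
byte 1: (31 ⊕ 48) ⊕ 6f = 79 ⊕ 6f = 16
byte 2: (4f ⊕ 4b) ⊕ 72 = 04 ⊕ 72 = 76
byte 3: (0c ⊕ 21) ⊕ 74 = 2d ⊕ 74 = 59
byte 4: (c7 ⊕ 77) ⊕ 68 = b0 ⊕ 68 = d8
byte 5: (6f ⊕ 4a) ⊕ 20 = 25 ⊕ 20 = 05
byte 6: (f4 ⊕ 24) ⊕ 6e = d0 ⊕ 6e = be
byte 7: (8b ⊕ 75) ⊕ 6f = fe ⊕ 6f = 91
byte 8: (98 ⊕ c2) ⊕ 72 = 5a ⊕ 72 = 28
byte 9: (e5 ⊕ 40) ⊕ 74 = a5 ⊕ 74 = d1
byte 10: (5e ⊕ 67) ⊕ 68 = 39 ⊕ 68 = 51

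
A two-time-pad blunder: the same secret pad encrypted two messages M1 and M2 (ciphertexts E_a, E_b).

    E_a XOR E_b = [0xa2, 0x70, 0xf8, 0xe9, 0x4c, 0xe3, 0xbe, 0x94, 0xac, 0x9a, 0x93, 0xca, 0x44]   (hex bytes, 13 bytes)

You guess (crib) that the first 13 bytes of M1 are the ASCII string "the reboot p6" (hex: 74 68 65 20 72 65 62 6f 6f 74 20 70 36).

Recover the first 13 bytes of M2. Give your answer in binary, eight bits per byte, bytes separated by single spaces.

Since E_a ⊕ E_b = M1 ⊕ M2, XORing with the guessed M1 bytes yields the corresponding M2 bytes: M2 = (E_a ⊕ E_b) ⊕ M1.
byte 0: a2 ^ 74 = d6
byte 1: 70 ^ 68 = 18
byte 2: f8 ^ 65 = 9d
byte 3: e9 ^ 20 = c9
byte 4: 4c ^ 72 = 3e
byte 5: e3 ^ 65 = 86
byte 6: be ^ 62 = dc
byte 7: 94 ^ 6f = fb
byte 8: ac ^ 6f = c3
byte 9: 9a ^ 74 = ee
byte 10: 93 ^ 20 = b3
byte 11: ca ^ 70 = ba
byte 12: 44 ^ 36 = 72

11010110 00011000 10011101 11001001 00111110 10000110 11011100 11111011 11000011 11101110 10110011 10111010 01110010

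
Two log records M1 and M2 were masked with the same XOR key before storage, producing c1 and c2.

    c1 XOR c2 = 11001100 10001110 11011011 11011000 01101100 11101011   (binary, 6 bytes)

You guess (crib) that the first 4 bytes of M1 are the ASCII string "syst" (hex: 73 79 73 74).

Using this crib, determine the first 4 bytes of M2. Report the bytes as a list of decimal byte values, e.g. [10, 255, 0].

[191, 247, 168, 172]

Since c1 ⊕ c2 = M1 ⊕ M2, XORing with the guessed M1 bytes yields the corresponding M2 bytes: M2 = (c1 ⊕ c2) ⊕ M1.
cc ^ 73 = bf
8e ^ 79 = f7
db ^ 73 = a8
d8 ^ 74 = ac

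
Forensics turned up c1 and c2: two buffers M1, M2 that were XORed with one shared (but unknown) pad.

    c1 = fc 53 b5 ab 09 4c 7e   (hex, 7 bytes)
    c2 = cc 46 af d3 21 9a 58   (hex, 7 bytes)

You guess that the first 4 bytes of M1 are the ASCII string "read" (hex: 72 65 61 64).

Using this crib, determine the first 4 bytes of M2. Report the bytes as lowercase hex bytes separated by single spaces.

First, c1 ⊕ c2 = (M1 ⊕ K) ⊕ (M2 ⊕ K) = M1 ⊕ M2, so the key drops out. Then M2 = (M1 ⊕ M2) ⊕ M1 over the first 4 bytes.
byte 0: (fc ^ cc) ^ 72 = 30 ^ 72 = 42
byte 1: (53 ^ 46) ^ 65 = 15 ^ 65 = 70
byte 2: (b5 ^ af) ^ 61 = 1a ^ 61 = 7b
byte 3: (ab ^ d3) ^ 64 = 78 ^ 64 = 1c

42 70 7b 1c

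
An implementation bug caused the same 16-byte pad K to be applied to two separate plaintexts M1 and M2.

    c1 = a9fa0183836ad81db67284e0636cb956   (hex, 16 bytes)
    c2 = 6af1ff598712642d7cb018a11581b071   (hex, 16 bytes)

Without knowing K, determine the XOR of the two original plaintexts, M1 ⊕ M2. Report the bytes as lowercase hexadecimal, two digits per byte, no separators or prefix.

c1 ⊕ c2 = (M1 ⊕ K) ⊕ (M2 ⊕ K) = M1 ⊕ M2 — the shared key cancels under XOR.
byte 0: 169 XOR 106 = 195
byte 1: 250 XOR 241 =  11
byte 2:   1 XOR 255 = 254
byte 3: 131 XOR  89 = 218
byte 4: 131 XOR 135 =   4
byte 5: 106 XOR  18 = 120
byte 6: 216 XOR 100 = 188
byte 7:  29 XOR  45 =  48
byte 8: 182 XOR 124 = 202
byte 9: 114 XOR 176 = 194
byte 10: 132 XOR  24 = 156
byte 11: 224 XOR 161 =  65
byte 12:  99 XOR  21 = 118
byte 13: 108 XOR 129 = 237
byte 14: 185 XOR 176 =   9
byte 15:  86 XOR 113 =  39

c30bfeda0478bc30cac29c4176ed0927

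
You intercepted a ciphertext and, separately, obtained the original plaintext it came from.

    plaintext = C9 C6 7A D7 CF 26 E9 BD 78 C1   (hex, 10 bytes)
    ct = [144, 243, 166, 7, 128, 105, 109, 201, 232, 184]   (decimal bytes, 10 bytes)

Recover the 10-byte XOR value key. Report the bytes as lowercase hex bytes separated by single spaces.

Since ct = plaintext ⊕ key, XORing both sides with plaintext gives key = plaintext ⊕ ct.
byte 0: c9 ^ 90 = 59
byte 1: c6 ^ f3 = 35
byte 2: 7a ^ a6 = dc
byte 3: d7 ^ 07 = d0
byte 4: cf ^ 80 = 4f
byte 5: 26 ^ 69 = 4f
byte 6: e9 ^ 6d = 84
byte 7: bd ^ c9 = 74
byte 8: 78 ^ e8 = 90
byte 9: c1 ^ b8 = 79

59 35 dc d0 4f 4f 84 74 90 79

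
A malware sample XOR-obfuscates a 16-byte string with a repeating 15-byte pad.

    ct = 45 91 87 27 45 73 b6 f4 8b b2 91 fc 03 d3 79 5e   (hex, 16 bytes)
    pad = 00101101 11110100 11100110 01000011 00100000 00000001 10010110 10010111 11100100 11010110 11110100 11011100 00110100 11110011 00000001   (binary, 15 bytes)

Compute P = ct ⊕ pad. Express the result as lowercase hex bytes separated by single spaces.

68 65 61 64 65 72 20 63 6f 64 65 20 37 20 78 73

The 15-byte key repeats, so the effective keystream is 2d f4 e6 43 20 01 96 97 e4 d6 f4 dc 34 f3 01 2d.
byte 0: 45 ^ 2d = 68
byte 1: 91 ^ f4 = 65
byte 2: 87 ^ e6 = 61
byte 3: 27 ^ 43 = 64
byte 4: 45 ^ 20 = 65
byte 5: 73 ^ 01 = 72
byte 6: b6 ^ 96 = 20
byte 7: f4 ^ 97 = 63
byte 8: 8b ^ e4 = 6f
byte 9: b2 ^ d6 = 64
byte 10: 91 ^ f4 = 65
byte 11: fc ^ dc = 20
byte 12: 03 ^ 34 = 37
byte 13: d3 ^ f3 = 20
byte 14: 79 ^ 01 = 78
byte 15: 5e ^ 2d = 73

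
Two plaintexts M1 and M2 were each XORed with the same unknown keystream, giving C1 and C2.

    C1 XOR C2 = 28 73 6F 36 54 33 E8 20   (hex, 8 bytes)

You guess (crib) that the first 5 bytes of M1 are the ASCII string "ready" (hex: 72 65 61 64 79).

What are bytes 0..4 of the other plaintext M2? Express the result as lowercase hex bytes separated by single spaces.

Since C1 ⊕ C2 = M1 ⊕ M2, XORing with the guessed M1 bytes yields the corresponding M2 bytes: M2 = (C1 ⊕ C2) ⊕ M1.
28 xor 72 = 5a
73 xor 65 = 16
6f xor 61 = 0e
36 xor 64 = 52
54 xor 79 = 2d

5a 16 0e 52 2d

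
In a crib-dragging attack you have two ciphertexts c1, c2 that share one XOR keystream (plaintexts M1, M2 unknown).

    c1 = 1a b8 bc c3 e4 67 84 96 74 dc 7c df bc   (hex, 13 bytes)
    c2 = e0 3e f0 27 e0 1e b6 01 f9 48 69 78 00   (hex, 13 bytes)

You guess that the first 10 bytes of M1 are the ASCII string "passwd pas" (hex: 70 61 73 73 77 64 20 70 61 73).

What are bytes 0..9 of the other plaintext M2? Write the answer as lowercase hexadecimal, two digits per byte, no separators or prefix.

First, c1 ⊕ c2 = (M1 ⊕ K) ⊕ (M2 ⊕ K) = M1 ⊕ M2, so the key drops out. Then M2 = (M1 ⊕ M2) ⊕ M1 over the first 10 bytes.
byte 0: (1a ⊕ e0) ⊕ 70 = fa ⊕ 70 = 8a
byte 1: (b8 ⊕ 3e) ⊕ 61 = 86 ⊕ 61 = e7
byte 2: (bc ⊕ f0) ⊕ 73 = 4c ⊕ 73 = 3f
byte 3: (c3 ⊕ 27) ⊕ 73 = e4 ⊕ 73 = 97
byte 4: (e4 ⊕ e0) ⊕ 77 = 04 ⊕ 77 = 73
byte 5: (67 ⊕ 1e) ⊕ 64 = 79 ⊕ 64 = 1d
byte 6: (84 ⊕ b6) ⊕ 20 = 32 ⊕ 20 = 12
byte 7: (96 ⊕ 01) ⊕ 70 = 97 ⊕ 70 = e7
byte 8: (74 ⊕ f9) ⊕ 61 = 8d ⊕ 61 = ec
byte 9: (dc ⊕ 48) ⊕ 73 = 94 ⊕ 73 = e7

8ae73f97731d12e7ece7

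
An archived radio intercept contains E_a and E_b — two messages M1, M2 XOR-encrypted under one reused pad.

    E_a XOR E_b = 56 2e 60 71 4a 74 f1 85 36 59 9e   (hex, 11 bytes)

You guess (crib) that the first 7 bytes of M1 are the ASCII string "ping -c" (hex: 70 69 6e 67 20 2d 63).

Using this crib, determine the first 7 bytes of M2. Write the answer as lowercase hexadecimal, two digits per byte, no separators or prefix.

Since E_a ⊕ E_b = M1 ⊕ M2, XORing with the guessed M1 bytes yields the corresponding M2 bytes: M2 = (E_a ⊕ E_b) ⊕ M1.
byte 0:  86 xor 112 =  38
byte 1:  46 xor 105 =  71
byte 2:  96 xor 110 =  14
byte 3: 113 xor 103 =  22
byte 4:  74 xor  32 = 106
byte 5: 116 xor  45 =  89
byte 6: 241 xor  99 = 146

26470e166a5992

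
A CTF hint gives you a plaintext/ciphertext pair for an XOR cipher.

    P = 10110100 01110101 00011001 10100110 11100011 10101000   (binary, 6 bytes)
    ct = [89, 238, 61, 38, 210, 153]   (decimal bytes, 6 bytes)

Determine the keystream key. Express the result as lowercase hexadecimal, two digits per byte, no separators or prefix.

Since ct = P ⊕ key, XORing both sides with P gives key = P ⊕ ct.
byte 0: 180 XOR  89 = 237
byte 1: 117 XOR 238 = 155
byte 2:  25 XOR  61 =  36
byte 3: 166 XOR  38 = 128
byte 4: 227 XOR 210 =  49
byte 5: 168 XOR 153 =  49

ed9b24803131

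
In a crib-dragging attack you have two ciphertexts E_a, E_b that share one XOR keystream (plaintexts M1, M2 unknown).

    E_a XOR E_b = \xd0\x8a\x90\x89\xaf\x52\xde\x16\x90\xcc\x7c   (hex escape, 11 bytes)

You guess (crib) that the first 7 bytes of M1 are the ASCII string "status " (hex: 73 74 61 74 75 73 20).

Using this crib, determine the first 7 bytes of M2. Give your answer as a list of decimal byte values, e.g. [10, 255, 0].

[163, 254, 241, 253, 218, 33, 254]

Since E_a ⊕ E_b = M1 ⊕ M2, XORing with the guessed M1 bytes yields the corresponding M2 bytes: M2 = (E_a ⊕ E_b) ⊕ M1.
byte 0: d0 ^ 73 = a3
byte 1: 8a ^ 74 = fe
byte 2: 90 ^ 61 = f1
byte 3: 89 ^ 74 = fd
byte 4: af ^ 75 = da
byte 5: 52 ^ 73 = 21
byte 6: de ^ 20 = fe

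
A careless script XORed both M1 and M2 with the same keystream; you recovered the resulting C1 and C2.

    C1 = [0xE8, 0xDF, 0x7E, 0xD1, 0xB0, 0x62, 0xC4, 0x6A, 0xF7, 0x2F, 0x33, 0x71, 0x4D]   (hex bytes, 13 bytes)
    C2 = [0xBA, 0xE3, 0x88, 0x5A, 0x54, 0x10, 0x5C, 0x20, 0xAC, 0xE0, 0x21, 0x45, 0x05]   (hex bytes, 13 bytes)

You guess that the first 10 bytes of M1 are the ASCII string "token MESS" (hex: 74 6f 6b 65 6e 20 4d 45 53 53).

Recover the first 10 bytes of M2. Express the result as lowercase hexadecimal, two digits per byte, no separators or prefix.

First, C1 ⊕ C2 = (M1 ⊕ K) ⊕ (M2 ⊕ K) = M1 ⊕ M2, so the key drops out. Then M2 = (M1 ⊕ M2) ⊕ M1 over the first 10 bytes.
byte 0: (e8 xor ba) xor 74 = 52 xor 74 = 26
byte 1: (df xor e3) xor 6f = 3c xor 6f = 53
byte 2: (7e xor 88) xor 6b = f6 xor 6b = 9d
byte 3: (d1 xor 5a) xor 65 = 8b xor 65 = ee
byte 4: (b0 xor 54) xor 6e = e4 xor 6e = 8a
byte 5: (62 xor 10) xor 20 = 72 xor 20 = 52
byte 6: (c4 xor 5c) xor 4d = 98 xor 4d = d5
byte 7: (6a xor 20) xor 45 = 4a xor 45 = 0f
byte 8: (f7 xor ac) xor 53 = 5b xor 53 = 08
byte 9: (2f xor e0) xor 53 = cf xor 53 = 9c

26539dee8a52d50f089c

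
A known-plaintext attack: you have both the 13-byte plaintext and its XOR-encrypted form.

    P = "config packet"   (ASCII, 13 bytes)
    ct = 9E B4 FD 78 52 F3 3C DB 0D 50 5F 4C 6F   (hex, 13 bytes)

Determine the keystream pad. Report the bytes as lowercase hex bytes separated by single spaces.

Since ct = P ⊕ pad, XORing both sides with P gives pad = P ⊕ ct.
byte 0: 63 XOR 9e = fd
byte 1: 6f XOR b4 = db
byte 2: 6e XOR fd = 93
byte 3: 66 XOR 78 = 1e
byte 4: 69 XOR 52 = 3b
byte 5: 67 XOR f3 = 94
byte 6: 20 XOR 3c = 1c
byte 7: 70 XOR db = ab
byte 8: 61 XOR 0d = 6c
byte 9: 63 XOR 50 = 33
byte 10: 6b XOR 5f = 34
byte 11: 65 XOR 4c = 29
byte 12: 74 XOR 6f = 1b

fd db 93 1e 3b 94 1c ab 6c 33 34 29 1b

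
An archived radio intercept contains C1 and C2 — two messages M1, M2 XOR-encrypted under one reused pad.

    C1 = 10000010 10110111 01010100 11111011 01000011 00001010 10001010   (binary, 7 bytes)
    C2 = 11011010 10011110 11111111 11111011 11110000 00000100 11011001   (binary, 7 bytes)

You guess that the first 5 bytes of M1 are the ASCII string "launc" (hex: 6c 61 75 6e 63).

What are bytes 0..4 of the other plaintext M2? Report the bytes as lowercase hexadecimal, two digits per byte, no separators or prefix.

First, C1 ⊕ C2 = (M1 ⊕ K) ⊕ (M2 ⊕ K) = M1 ⊕ M2, so the key drops out. Then M2 = (M1 ⊕ M2) ⊕ M1 over the first 5 bytes.
byte 0: (82 ^ da) ^ 6c = 58 ^ 6c = 34
byte 1: (b7 ^ 9e) ^ 61 = 29 ^ 61 = 48
byte 2: (54 ^ ff) ^ 75 = ab ^ 75 = de
byte 3: (fb ^ fb) ^ 6e = 00 ^ 6e = 6e
byte 4: (43 ^ f0) ^ 63 = b3 ^ 63 = d0

3448de6ed0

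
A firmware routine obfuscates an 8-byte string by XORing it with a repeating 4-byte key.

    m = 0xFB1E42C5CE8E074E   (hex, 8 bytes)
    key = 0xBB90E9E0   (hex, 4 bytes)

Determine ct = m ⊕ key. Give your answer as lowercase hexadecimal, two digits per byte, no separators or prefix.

408eab25751eeeae

The 4-byte key repeats, so the effective keystream is bb 90 e9 e0 bb 90 e9 e0.
byte 0: fb ⊕ bb = 40
byte 1: 1e ⊕ 90 = 8e
byte 2: 42 ⊕ e9 = ab
byte 3: c5 ⊕ e0 = 25
byte 4: ce ⊕ bb = 75
byte 5: 8e ⊕ 90 = 1e
byte 6: 07 ⊕ e9 = ee
byte 7: 4e ⊕ e0 = ae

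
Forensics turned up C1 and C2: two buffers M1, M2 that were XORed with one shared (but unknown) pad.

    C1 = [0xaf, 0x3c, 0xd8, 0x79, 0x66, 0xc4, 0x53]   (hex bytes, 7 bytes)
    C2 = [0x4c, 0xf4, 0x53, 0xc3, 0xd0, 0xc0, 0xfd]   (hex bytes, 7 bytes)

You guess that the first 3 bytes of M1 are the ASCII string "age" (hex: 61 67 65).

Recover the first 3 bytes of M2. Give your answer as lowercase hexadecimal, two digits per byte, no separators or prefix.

82afee

First, C1 ⊕ C2 = (M1 ⊕ K) ⊕ (M2 ⊕ K) = M1 ⊕ M2, so the key drops out. Then M2 = (M1 ⊕ M2) ⊕ M1 over the first 3 bytes.
byte 0: (af XOR 4c) XOR 61 = e3 XOR 61 = 82
byte 1: (3c XOR f4) XOR 67 = c8 XOR 67 = af
byte 2: (d8 XOR 53) XOR 65 = 8b XOR 65 = ee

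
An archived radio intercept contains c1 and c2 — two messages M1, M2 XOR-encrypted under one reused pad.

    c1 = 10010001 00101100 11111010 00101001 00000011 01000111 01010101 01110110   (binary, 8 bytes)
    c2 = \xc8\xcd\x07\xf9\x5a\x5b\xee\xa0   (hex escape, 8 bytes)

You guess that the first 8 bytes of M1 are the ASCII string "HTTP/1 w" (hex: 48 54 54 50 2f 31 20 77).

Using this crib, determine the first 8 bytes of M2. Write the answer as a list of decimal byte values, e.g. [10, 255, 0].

[17, 181, 169, 128, 118, 45, 155, 161]

First, c1 ⊕ c2 = (M1 ⊕ K) ⊕ (M2 ⊕ K) = M1 ⊕ M2, so the key drops out. Then M2 = (M1 ⊕ M2) ⊕ M1 over the first 8 bytes.
byte 0: (91 xor c8) xor 48 = 59 xor 48 = 11
byte 1: (2c xor cd) xor 54 = e1 xor 54 = b5
byte 2: (fa xor 07) xor 54 = fd xor 54 = a9
byte 3: (29 xor f9) xor 50 = d0 xor 50 = 80
byte 4: (03 xor 5a) xor 2f = 59 xor 2f = 76
byte 5: (47 xor 5b) xor 31 = 1c xor 31 = 2d
byte 6: (55 xor ee) xor 20 = bb xor 20 = 9b
byte 7: (76 xor a0) xor 77 = d6 xor 77 = a1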